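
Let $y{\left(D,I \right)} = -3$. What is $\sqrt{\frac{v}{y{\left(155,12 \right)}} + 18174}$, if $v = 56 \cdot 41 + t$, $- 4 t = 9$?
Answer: $\frac{\sqrt{626739}}{6} \approx 131.94$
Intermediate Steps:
$t = - \frac{9}{4}$ ($t = \left(- \frac{1}{4}\right) 9 = - \frac{9}{4} \approx -2.25$)
$v = \frac{9175}{4}$ ($v = 56 \cdot 41 - \frac{9}{4} = 2296 - \frac{9}{4} = \frac{9175}{4} \approx 2293.8$)
$\sqrt{\frac{v}{y{\left(155,12 \right)}} + 18174} = \sqrt{\frac{9175}{4 \left(-3\right)} + 18174} = \sqrt{\frac{9175}{4} \left(- \frac{1}{3}\right) + 18174} = \sqrt{- \frac{9175}{12} + 18174} = \sqrt{\frac{208913}{12}} = \frac{\sqrt{626739}}{6}$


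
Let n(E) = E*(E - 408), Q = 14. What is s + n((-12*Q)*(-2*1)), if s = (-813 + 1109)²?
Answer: 63424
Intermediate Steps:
n(E) = E*(-408 + E)
s = 87616 (s = 296² = 87616)
s + n((-12*Q)*(-2*1)) = 87616 + ((-12*14)*(-2*1))*(-408 + (-12*14)*(-2*1)) = 87616 + (-168*(-2))*(-408 - 168*(-2)) = 87616 + 336*(-408 + 336) = 87616 + 336*(-72) = 87616 - 24192 = 63424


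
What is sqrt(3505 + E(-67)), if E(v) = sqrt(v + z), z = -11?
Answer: sqrt(3505 + I*sqrt(78)) ≈ 59.203 + 0.07459*I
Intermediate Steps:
E(v) = sqrt(-11 + v) (E(v) = sqrt(v - 11) = sqrt(-11 + v))
sqrt(3505 + E(-67)) = sqrt(3505 + sqrt(-11 - 67)) = sqrt(3505 + sqrt(-78)) = sqrt(3505 + I*sqrt(78))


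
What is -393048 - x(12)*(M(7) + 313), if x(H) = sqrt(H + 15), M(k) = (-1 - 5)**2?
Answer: -393048 - 1047*sqrt(3) ≈ -3.9486e+5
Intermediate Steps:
M(k) = 36 (M(k) = (-6)**2 = 36)
x(H) = sqrt(15 + H)
-393048 - x(12)*(M(7) + 313) = -393048 - sqrt(15 + 12)*(36 + 313) = -393048 - sqrt(27)*349 = -393048 - 3*sqrt(3)*349 = -393048 - 1047*sqrt(3)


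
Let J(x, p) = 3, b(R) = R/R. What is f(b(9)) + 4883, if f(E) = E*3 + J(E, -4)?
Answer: 4889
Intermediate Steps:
b(R) = 1
f(E) = 3 + 3*E (f(E) = E*3 + 3 = 3*E + 3 = 3 + 3*E)
f(b(9)) + 4883 = (3 + 3*1) + 4883 = (3 + 3) + 4883 = 6 + 4883 = 4889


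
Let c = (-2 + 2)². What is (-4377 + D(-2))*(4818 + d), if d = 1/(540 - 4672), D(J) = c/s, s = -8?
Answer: -87137206575/4132 ≈ -2.1088e+7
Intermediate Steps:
c = 0 (c = 0² = 0)
D(J) = 0 (D(J) = 0/(-8) = 0*(-⅛) = 0)
d = -1/4132 (d = 1/(-4132) = -1/4132 ≈ -0.00024201)
(-4377 + D(-2))*(4818 + d) = (-4377 + 0)*(4818 - 1/4132) = -4377*19907975/4132 = -87137206575/4132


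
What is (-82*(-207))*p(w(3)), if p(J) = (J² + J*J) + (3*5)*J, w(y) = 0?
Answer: 0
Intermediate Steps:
p(J) = 2*J² + 15*J (p(J) = (J² + J²) + 15*J = 2*J² + 15*J)
(-82*(-207))*p(w(3)) = (-82*(-207))*(0*(15 + 2*0)) = 16974*(0*(15 + 0)) = 16974*(0*15) = 16974*0 = 0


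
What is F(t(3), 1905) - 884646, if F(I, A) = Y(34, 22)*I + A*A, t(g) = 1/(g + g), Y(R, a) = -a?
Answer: 8233126/3 ≈ 2.7444e+6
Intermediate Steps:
t(g) = 1/(2*g)
F(I, A) = A² - 22*I (F(I, A) = (-1*22)*I + A*A = -22*I + A² = A² - 22*I)
F(t(3), 1905) - 884646 = (1905² - 11/3) - 884646 = (3629025 - 11/3) - 884646 = 10887064/3 - 884646 = 8233126/3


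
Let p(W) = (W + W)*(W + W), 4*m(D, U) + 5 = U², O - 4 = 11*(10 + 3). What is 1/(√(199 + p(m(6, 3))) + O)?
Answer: 21/3058 - √203/21406 ≈ 0.0062016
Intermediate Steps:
O = 147 (O = 4 + 11*(10 + 3) = 4 + 11*13 = 4 + 143 = 147)
m(D, U) = -5/4 + U²/4
p(W) = 4*W² (p(W) = (2*W)*(2*W) = 4*W²)
1/(√(199 + p(m(6, 3))) + O) = 1/(√(199 + 4*(-5/4 + (¼)*3²)²) + 147) = 1/(√(199 + 4*(-5/4 + (¼)*9)²) + 147) = 1/(√(199 + 4*(-5/4 + 9/4)²) + 147) = 1/(√(199 + 4*1²) + 147) = 1/(√(199 + 4*1) + 147) = 1/(√(199 + 4) + 147) = 1/(√203 + 147) = 1/(147 + √203)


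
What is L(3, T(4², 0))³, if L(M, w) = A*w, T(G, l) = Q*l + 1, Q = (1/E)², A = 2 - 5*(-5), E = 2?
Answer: 19683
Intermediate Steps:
A = 27 (A = 2 + 25 = 27)
Q = ¼ (Q = (1/2)² = (1*(½))² = (½)² = ¼ ≈ 0.25000)
T(G, l) = 1 + l/4 (T(G, l) = l/4 + 1 = 1 + l/4)
L(M, w) = 27*w
L(3, T(4², 0))³ = (27*(1 + (¼)*0))³ = (27*(1 + 0))³ = (27*1)³ = 27³ = 19683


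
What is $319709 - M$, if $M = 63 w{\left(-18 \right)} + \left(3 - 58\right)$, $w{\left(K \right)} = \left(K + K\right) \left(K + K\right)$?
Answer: $238116$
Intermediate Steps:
$w{\left(K \right)} = 4 K^{2}$ ($w{\left(K \right)} = 2 K 2 K = 4 K^{2}$)
$M = 81593$ ($M = 63 \cdot 4 \left(-18\right)^{2} + \left(3 - 58\right) = 63 \cdot 4 \cdot 324 - 55 = 63 \cdot 1296 - 55 = 81648 - 55 = 81593$)
$319709 - M = 319709 - 81593 = 238116$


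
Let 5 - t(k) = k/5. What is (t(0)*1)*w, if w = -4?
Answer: -20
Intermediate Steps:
t(k) = 5 - k/5
(t(0)*1)*w = ((5 - 1/5*0)*1)*(-4) = ((5 + 0)*1)*(-4) = (5*1)*(-4) = 5*(-4) = -20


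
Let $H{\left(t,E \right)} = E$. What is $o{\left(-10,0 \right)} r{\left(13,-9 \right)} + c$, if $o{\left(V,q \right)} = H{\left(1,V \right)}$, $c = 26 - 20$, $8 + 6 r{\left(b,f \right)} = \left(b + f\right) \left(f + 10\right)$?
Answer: $\frac{38}{3} \approx 12.667$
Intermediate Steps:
$r{\left(b,f \right)} = - \frac{4}{3} + \frac{\left(10 + f\right) \left(b + f\right)}{6}$ ($r{\left(b,f \right)} = - \frac{4}{3} + \frac{\left(b + f\right) \left(f + 10\right)}{6} = - \frac{4}{3} + \frac{\left(b + f\right) \left(10 + f\right)}{6} = - \frac{4}{3} + \frac{\left(10 + f\right) \left(b + f\right)}{6}$)
$c = 6$ ($c = 26 - 20 = 6$)
$o{\left(V,q \right)} = V$
$o{\left(-10,0 \right)} r{\left(13,-9 \right)} + c = - 10 \left(- \frac{4}{3} + \frac{\left(-9\right)^{2}}{6} + \frac{5}{3} \cdot 13 + \frac{5}{3} \left(-9\right) + \frac{1}{6} \cdot 13 \left(-9\right)\right) + 6 = - 10 \left(- \frac{4}{3} + \frac{1}{6} \cdot 81 + \frac{65}{3} - 15 - \frac{39}{2}\right) + 6 = - 10 \left(- \frac{4}{3} + \frac{27}{2} + \frac{65}{3} - 15 - \frac{39}{2}\right) + 6 = \left(-10\right) \left(- \frac{2}{3}\right) + 6 = \frac{20}{3} + 6 = \frac{38}{3}$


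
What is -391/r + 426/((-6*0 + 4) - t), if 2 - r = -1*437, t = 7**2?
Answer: -68203/6585 ≈ -10.357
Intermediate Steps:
t = 49
r = 439 (r = 2 - (-1)*437 = 2 - 1*(-437) = 2 + 437 = 439)
-391/r + 426/((-6*0 + 4) - t) = -391/439 + 426/((-6*0 + 4) - 1*49) = -391*1/439 + 426/((0 + 4) - 49) = -391/439 + 426/(4 - 49) = -391/439 + 426/(-45) = -391/439 + 426*(-1/45) = -391/439 - 142/15 = -68203/6585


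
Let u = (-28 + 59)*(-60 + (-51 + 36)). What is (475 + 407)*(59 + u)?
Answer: -1998612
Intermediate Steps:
u = -2325 (u = 31*(-60 - 15) = 31*(-75) = -2325)
(475 + 407)*(59 + u) = (475 + 407)*(59 - 2325) = 882*(-2266) = -1998612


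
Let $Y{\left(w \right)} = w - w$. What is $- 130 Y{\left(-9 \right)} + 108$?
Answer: $108$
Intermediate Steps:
$Y{\left(w \right)} = 0$
$- 130 Y{\left(-9 \right)} + 108 = \left(-130\right) 0 + 108 = 0 + 108 = 108$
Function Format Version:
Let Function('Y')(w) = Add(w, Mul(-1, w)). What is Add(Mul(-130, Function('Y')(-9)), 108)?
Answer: 108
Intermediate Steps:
Function('Y')(w) = 0
Add(Mul(-130, Function('Y')(-9)), 108) = Add(Mul(-130, 0), 108) = Add(0, 108) = 108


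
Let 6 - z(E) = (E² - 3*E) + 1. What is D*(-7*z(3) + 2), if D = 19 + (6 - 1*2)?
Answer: -759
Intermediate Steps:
D = 23 (D = 19 + (6 - 2) = 19 + 4 = 23)
z(E) = 5 - E² + 3*E (z(E) = 6 - ((E² - 3*E) + 1) = 6 - (1 + E² - 3*E) = 6 + (-1 - E² + 3*E) = 5 - E² + 3*E)
D*(-7*z(3) + 2) = 23*(-7*(5 - 1*3² + 3*3) + 2) = 23*(-7*(5 - 1*9 + 9) + 2) = 23*(-7*(5 - 9 + 9) + 2) = 23*(-7*5 + 2) = 23*(-35 + 2) = 23*(-33) = -759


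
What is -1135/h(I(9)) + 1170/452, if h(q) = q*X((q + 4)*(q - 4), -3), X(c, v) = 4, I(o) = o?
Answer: -117725/4068 ≈ -28.939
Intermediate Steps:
h(q) = 4*q (h(q) = q*4 = 4*q)
-1135/h(I(9)) + 1170/452 = -1135/(4*9) + 1170/452 = -1135/36 + 1170*(1/452) = -1135*1/36 + 585/226 = -1135/36 + 585/226 = -117725/4068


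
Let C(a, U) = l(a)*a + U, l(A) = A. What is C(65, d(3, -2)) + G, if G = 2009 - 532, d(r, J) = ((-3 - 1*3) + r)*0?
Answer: 5702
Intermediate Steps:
d(r, J) = 0 (d(r, J) = ((-3 - 3) + r)*0 = (-6 + r)*0 = 0)
C(a, U) = U + a² (C(a, U) = a*a + U = a² + U = U + a²)
G = 1477
C(65, d(3, -2)) + G = (0 + 65²) + 1477 = (0 + 4225) + 1477 = 4225 + 1477 = 5702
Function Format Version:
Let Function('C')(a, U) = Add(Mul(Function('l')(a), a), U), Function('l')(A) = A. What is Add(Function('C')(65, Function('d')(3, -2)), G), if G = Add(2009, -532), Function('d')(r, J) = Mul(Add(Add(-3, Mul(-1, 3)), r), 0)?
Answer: 5702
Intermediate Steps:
Function('d')(r, J) = 0 (Function('d')(r, J) = Mul(Add(Add(-3, -3), r), 0) = Mul(Add(-6, r), 0) = 0)
Function('C')(a, U) = Add(U, Pow(a, 2)) (Function('C')(a, U) = Add(Mul(a, a), U) = Add(Pow(a, 2), U) = Add(U, Pow(a, 2)))
G = 1477
Add(Function('C')(65, Function('d')(3, -2)), G) = Add(Add(0, Pow(65, 2)), 1477) = Add(Add(0, 4225), 1477) = Add(4225, 1477) = 5702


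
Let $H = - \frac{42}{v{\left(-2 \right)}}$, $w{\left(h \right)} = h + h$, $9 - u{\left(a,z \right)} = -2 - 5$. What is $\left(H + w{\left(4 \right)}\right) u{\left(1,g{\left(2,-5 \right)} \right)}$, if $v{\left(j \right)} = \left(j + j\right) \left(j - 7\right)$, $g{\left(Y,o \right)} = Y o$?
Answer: $\frac{328}{3} \approx 109.33$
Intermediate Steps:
$v{\left(j \right)} = 2 j \left(-7 + j\right)$
$u{\left(a,z \right)} = 16$ ($u{\left(a,z \right)} = 9 - \left(-2 - 5\right) = 9 - -7 = 9 + 7 = 16$)
$w{\left(h \right)} = 2 h$
$H = - \frac{7}{6}$ ($H = - \frac{42}{2 \left(-2\right) \left(-7 - 2\right)} = - \frac{42}{2 \left(-2\right) \left(-9\right)} = - \frac{42}{36} = \left(-42\right) \frac{1}{36} = - \frac{7}{6} \approx -1.1667$)
$\left(H + w{\left(4 \right)}\right) u{\left(1,g{\left(2,-5 \right)} \right)} = \left(- \frac{7}{6} + 2 \cdot 4\right) 16 = \left(- \frac{7}{6} + 8\right) 16 = \frac{41}{6} \cdot 16 = \frac{328}{3}$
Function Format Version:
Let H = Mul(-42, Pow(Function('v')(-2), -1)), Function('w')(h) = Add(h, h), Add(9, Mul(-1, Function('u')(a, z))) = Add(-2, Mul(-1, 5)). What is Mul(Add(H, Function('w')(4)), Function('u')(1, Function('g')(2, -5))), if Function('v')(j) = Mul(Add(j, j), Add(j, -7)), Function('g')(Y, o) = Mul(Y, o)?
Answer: Rational(328, 3) ≈ 109.33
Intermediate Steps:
Function('v')(j) = Mul(2, j, Add(-7, j)) (Function('v')(j) = Mul(Mul(2, j), Add(-7, j)) = Mul(2, j, Add(-7, j)))
Function('u')(a, z) = 16 (Function('u')(a, z) = Add(9, Mul(-1, Add(-2, Mul(-1, 5)))) = Add(9, Mul(-1, Add(-2, -5))) = Add(9, Mul(-1, -7)) = Add(9, 7) = 16)
Function('w')(h) = Mul(2, h)
H = Rational(-7, 6) (H = Mul(-42, Pow(Mul(2, -2, Add(-7, -2)), -1)) = Mul(-42, Pow(Mul(2, -2, -9), -1)) = Mul(-42, Pow(36, -1)) = Mul(-42, Rational(1, 36)) = Rational(-7, 6) ≈ -1.1667)
Mul(Add(H, Function('w')(4)), Function('u')(1, Function('g')(2, -5))) = Mul(Add(Rational(-7, 6), Mul(2, 4)), 16) = Mul(Add(Rational(-7, 6), 8), 16) = Mul(Rational(41, 6), 16) = Rational(328, 3)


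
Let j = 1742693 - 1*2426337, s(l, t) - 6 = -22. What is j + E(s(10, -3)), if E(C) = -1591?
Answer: -685235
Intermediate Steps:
s(l, t) = -16 (s(l, t) = 6 - 22 = -16)
j = -683644 (j = 1742693 - 2426337 = -683644)
j + E(s(10, -3)) = -683644 - 1591 = -685235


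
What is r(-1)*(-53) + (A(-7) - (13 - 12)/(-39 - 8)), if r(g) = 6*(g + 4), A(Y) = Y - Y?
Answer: -44837/47 ≈ -953.98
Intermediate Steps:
A(Y) = 0
r(g) = 24 + 6*g (r(g) = 6*(4 + g) = 24 + 6*g)
r(-1)*(-53) + (A(-7) - (13 - 12)/(-39 - 8)) = (24 + 6*(-1))*(-53) + (0 - (13 - 12)/(-39 - 8)) = (24 - 6)*(-53) + (0 - 1/(-47)) = 18*(-53) + (0 - (-1)/47) = -954 + (0 - 1*(-1/47)) = -954 + (0 + 1/47) = -954 + 1/47 = -44837/47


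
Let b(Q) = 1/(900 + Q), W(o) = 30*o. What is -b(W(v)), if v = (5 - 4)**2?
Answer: -1/930 ≈ -0.0010753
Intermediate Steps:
v = 1 (v = 1**2 = 1)
-b(W(v)) = -1/(900 + 30*1) = -1/(900 + 30) = -1/930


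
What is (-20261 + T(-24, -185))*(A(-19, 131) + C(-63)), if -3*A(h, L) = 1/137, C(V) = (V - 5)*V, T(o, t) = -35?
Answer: -35735634008/411 ≈ -8.6948e+7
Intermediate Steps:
C(V) = V*(-5 + V) (C(V) = (-5 + V)*V = V*(-5 + V))
A(h, L) = -1/411 (A(h, L) = -1/3/137 = -1/3*1/137 = -1/411)
(-20261 + T(-24, -185))*(A(-19, 131) + C(-63)) = (-20261 - 35)*(-1/411 - 63*(-5 - 63)) = -20296*(-1/411 - 63*(-68)) = -20296*(-1/411 + 4284) = -20296*1760723/411 = -35735634008/411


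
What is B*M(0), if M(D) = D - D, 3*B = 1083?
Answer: 0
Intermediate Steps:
B = 361 (B = (⅓)*1083 = 361)
M(D) = 0
B*M(0) = 361*0 = 0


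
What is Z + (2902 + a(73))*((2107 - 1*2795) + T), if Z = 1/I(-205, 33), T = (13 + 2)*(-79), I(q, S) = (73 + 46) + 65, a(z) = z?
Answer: -1025280199/184 ≈ -5.5722e+6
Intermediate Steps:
I(q, S) = 184 (I(q, S) = 119 + 65 = 184)
T = -1185 (T = 15*(-79) = -1185)
Z = 1/184 ≈ 0.0054348
Z + (2902 + a(73))*((2107 - 1*2795) + T) = 1/184 + (2902 + 73)*((2107 - 1*2795) - 1185) = 1/184 + 2975*((2107 - 2795) - 1185) = 1/184 + 2975*(-688 - 1185) = 1/184 + 2975*(-1873) = 1/184 - 5572175 = -1025280199/184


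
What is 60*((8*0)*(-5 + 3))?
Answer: 0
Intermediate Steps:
60*((8*0)*(-5 + 3)) = 60*(0*(-2)) = 60*0 = 0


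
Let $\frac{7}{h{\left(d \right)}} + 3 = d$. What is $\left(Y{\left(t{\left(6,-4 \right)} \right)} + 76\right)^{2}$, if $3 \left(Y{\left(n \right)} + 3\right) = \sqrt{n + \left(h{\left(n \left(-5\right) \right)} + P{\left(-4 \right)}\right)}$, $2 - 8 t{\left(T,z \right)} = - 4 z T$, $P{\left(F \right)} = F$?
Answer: $\frac{\left(97674 + i \sqrt{3107951}\right)^{2}}{1790244} \approx 5327.3 + 192.37 i$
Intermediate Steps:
$h{\left(d \right)} = \frac{7}{-3 + d}$
$t{\left(T,z \right)} = \frac{1}{4} + \frac{T z}{2}$ ($t{\left(T,z \right)} = \frac{1}{4} - \frac{- 4 z T}{8} = \frac{1}{4} - \frac{\left(-4\right) T z}{8} = \frac{1}{4} + \frac{T z}{2}$)
$Y{\left(n \right)} = -3 + \frac{\sqrt{-4 + n + \frac{7}{-3 - 5 n}}}{3}$ ($Y{\left(n \right)} = -3 + \frac{\sqrt{n - \left(4 - \frac{7}{-3 + n \left(-5\right)}\right)}}{3} = -3 + \frac{\sqrt{n - \left(4 - \frac{7}{-3 - 5 n}\right)}}{3} = -3 + \frac{\sqrt{-4 + n + \frac{7}{-3 - 5 n}}}{3}$)
$\left(Y{\left(t{\left(6,-4 \right)} \right)} + 76\right)^{2} = \left(\left(-3 + \frac{\sqrt{\frac{-7 + \left(-4 + \left(\frac{1}{4} + \frac{1}{2} \cdot 6 \left(-4\right)\right)\right) \left(3 + 5 \left(\frac{1}{4} + \frac{1}{2} \cdot 6 \left(-4\right)\right)\right)}{3 + 5 \left(\frac{1}{4} + \frac{1}{2} \cdot 6 \left(-4\right)\right)}}}{3}\right) + 76\right)^{2} = \left(\left(-3 + \frac{\sqrt{\frac{-7 + \left(-4 + \left(\frac{1}{4} - 12\right)\right) \left(3 + 5 \left(\frac{1}{4} - 12\right)\right)}{3 + 5 \left(\frac{1}{4} - 12\right)}}}{3}\right) + 76\right)^{2} = \left(\left(-3 + \frac{\sqrt{\frac{-7 + \left(-4 - \frac{47}{4}\right) \left(3 + 5 \left(- \frac{47}{4}\right)\right)}{3 + 5 \left(- \frac{47}{4}\right)}}}{3}\right) + 76\right)^{2} = \left(\left(-3 + \frac{\sqrt{\frac{-7 - \frac{63 \left(3 - \frac{235}{4}\right)}{4}}{3 - \frac{235}{4}}}}{3}\right) + 76\right)^{2} = \left(\left(-3 + \frac{\sqrt{\frac{-7 - - \frac{14049}{16}}{- \frac{223}{4}}}}{3}\right) + 76\right)^{2} = \left(\left(-3 + \frac{\sqrt{- \frac{4 \left(-7 + \frac{14049}{16}\right)}{223}}}{3}\right) + 76\right)^{2} = \left(\left(-3 + \frac{\sqrt{\left(- \frac{4}{223}\right) \frac{13937}{16}}}{3}\right) + 76\right)^{2} = \left(\left(-3 + \frac{\sqrt{- \frac{13937}{892}}}{3}\right) + 76\right)^{2} = \left(\left(-3 + \frac{\frac{1}{446} i \sqrt{3107951}}{3}\right) + 76\right)^{2} = \left(\left(-3 + \frac{i \sqrt{3107951}}{1338}\right) + 76\right)^{2} = \left(73 + \frac{i \sqrt{3107951}}{1338}\right)^{2}$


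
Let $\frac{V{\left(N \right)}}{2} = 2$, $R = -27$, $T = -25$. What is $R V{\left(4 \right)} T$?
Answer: $2700$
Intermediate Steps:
$V{\left(N \right)} = 4$ ($V{\left(N \right)} = 2 \cdot 2 = 4$)
$R V{\left(4 \right)} T = \left(-27\right) 4 \left(-25\right) = \left(-108\right) \left(-25\right) = 2700$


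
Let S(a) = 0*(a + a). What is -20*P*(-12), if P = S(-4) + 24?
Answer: 5760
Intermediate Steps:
S(a) = 0 (S(a) = 0*(2*a) = 0)
P = 24 (P = 0 + 24 = 24)
-20*P*(-12) = -20*24*(-12) = -480*(-12) = 5760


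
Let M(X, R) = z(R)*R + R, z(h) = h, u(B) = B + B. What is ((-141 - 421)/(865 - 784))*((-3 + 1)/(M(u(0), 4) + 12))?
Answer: 281/648 ≈ 0.43364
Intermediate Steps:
u(B) = 2*B
M(X, R) = R + R**2 (M(X, R) = R*R + R = R**2 + R = R + R**2)
((-141 - 421)/(865 - 784))*((-3 + 1)/(M(u(0), 4) + 12)) = ((-141 - 421)/(865 - 784))*((-3 + 1)/(4*(1 + 4) + 12)) = (-562/81)*(-2/(4*5 + 12)) = (-562*1/81)*(-2/(20 + 12)) = -(-1124)/(81*32) = -562/81*(-1/16) = 281/648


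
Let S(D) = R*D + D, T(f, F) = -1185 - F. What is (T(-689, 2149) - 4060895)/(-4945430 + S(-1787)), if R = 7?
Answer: 1354743/1653242 ≈ 0.81945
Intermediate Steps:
S(D) = 8*D (S(D) = 7*D + D = 8*D)
(T(-689, 2149) - 4060895)/(-4945430 + S(-1787)) = ((-1185 - 1*2149) - 4060895)/(-4945430 + 8*(-1787)) = ((-1185 - 2149) - 4060895)/(-4945430 - 14296) = (-3334 - 4060895)/(-4959726) = -4064229*(-1/4959726) = 1354743/1653242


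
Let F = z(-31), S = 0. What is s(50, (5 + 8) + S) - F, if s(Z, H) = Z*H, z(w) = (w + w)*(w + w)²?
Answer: 238978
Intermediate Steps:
z(w) = 8*w³ (z(w) = (2*w)*(2*w)² = (2*w)*(4*w²) = 8*w³)
F = -238328 (F = 8*(-31)³ = 8*(-29791) = -238328)
s(Z, H) = H*Z
s(50, (5 + 8) + S) - F = ((5 + 8) + 0)*50 - 1*(-238328) = (13 + 0)*50 + 238328 = 13*50 + 238328 = 650 + 238328 = 238978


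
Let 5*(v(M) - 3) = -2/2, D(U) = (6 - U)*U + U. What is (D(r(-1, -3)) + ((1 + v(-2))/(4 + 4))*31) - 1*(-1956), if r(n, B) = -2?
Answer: 78109/40 ≈ 1952.7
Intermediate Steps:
D(U) = U + U*(6 - U) (D(U) = U*(6 - U) + U = U + U*(6 - U))
v(M) = 14/5 (v(M) = 3 + (-2/2)/5 = 3 + (-2*1/2)/5 = 3 + (1/5)*(-1) = 3 - 1/5 = 14/5)
(D(r(-1, -3)) + ((1 + v(-2))/(4 + 4))*31) - 1*(-1956) = (-2*(7 - 1*(-2)) + ((1 + 14/5)/(4 + 4))*31) - 1*(-1956) = (-2*(7 + 2) + ((19/5)/8)*31) + 1956 = (-2*9 + ((19/5)*(1/8))*31) + 1956 = (-18 + (19/40)*31) + 1956 = (-18 + 589/40) + 1956 = -131/40 + 1956 = 78109/40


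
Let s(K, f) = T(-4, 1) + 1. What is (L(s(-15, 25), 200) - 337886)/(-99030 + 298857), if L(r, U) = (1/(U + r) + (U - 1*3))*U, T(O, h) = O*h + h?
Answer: -29550014/19782873 ≈ -1.4937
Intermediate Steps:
T(O, h) = h + O*h
s(K, f) = -2 (s(K, f) = 1*(1 - 4) + 1 = 1*(-3) + 1 = -3 + 1 = -2)
L(r, U) = U*(-3 + U + 1/(U + r)) (L(r, U) = (1/(U + r) + (U - 3))*U = (1/(U + r) + (-3 + U))*U = (-3 + U + 1/(U + r))*U = U*(-3 + U + 1/(U + r)))
(L(s(-15, 25), 200) - 337886)/(-99030 + 298857) = (200*(1 + 200² - 3*200 - 3*(-2) + 200*(-2))/(200 - 2) - 337886)/(-99030 + 298857) = (200*(1 + 40000 - 600 + 6 - 400)/198 - 337886)/199827 = (200*(1/198)*39007 - 337886)*(1/199827) = (3900700/99 - 337886)*(1/199827) = -29550014/99*1/199827 = -29550014/19782873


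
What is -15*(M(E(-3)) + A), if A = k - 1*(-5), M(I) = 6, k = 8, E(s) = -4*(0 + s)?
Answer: -285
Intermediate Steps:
E(s) = -4*s
A = 13 (A = 8 - 1*(-5) = 8 + 5 = 13)
-15*(M(E(-3)) + A) = -15*(6 + 13) = -15*19 = -285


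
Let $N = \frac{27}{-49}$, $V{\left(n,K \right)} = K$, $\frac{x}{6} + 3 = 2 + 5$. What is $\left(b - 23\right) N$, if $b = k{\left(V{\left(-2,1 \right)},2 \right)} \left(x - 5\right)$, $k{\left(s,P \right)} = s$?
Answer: $\frac{108}{49} \approx 2.2041$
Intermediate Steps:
$x = 24$ ($x = -18 + 6 \left(2 + 5\right) = -18 + 6 \cdot 7 = -18 + 42 = 24$)
$N = - \frac{27}{49}$ ($N = 27 \left(- \frac{1}{49}\right) = - \frac{27}{49} \approx -0.55102$)
$b = 19$ ($b = 1 \left(24 - 5\right) = 1 \cdot 19 = 19$)
$\left(b - 23\right) N = \left(19 - 23\right) \left(- \frac{27}{49}\right) = \left(-4\right) \left(- \frac{27}{49}\right) = \frac{108}{49}$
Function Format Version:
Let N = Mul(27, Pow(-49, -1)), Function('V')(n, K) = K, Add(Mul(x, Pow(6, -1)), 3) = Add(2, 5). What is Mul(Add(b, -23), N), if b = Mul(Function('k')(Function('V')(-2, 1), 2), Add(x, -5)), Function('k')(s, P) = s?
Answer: Rational(108, 49) ≈ 2.2041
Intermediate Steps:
x = 24 (x = Add(-18, Mul(6, Add(2, 5))) = Add(-18, Mul(6, 7)) = Add(-18, 42) = 24)
N = Rational(-27, 49) (N = Mul(27, Rational(-1, 49)) = Rational(-27, 49) ≈ -0.55102)
b = 19 (b = Mul(1, Add(24, -5)) = Mul(1, 19) = 19)
Mul(Add(b, -23), N) = Mul(Add(19, -23), Rational(-27, 49)) = Mul(-4, Rational(-27, 49)) = Rational(108, 49)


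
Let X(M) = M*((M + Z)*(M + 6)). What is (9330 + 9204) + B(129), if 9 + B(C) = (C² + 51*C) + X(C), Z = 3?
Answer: 2340525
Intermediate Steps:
X(M) = M*(3 + M)*(6 + M) (X(M) = M*((M + 3)*(M + 6)) = M*((3 + M)*(6 + M)) = M*(3 + M)*(6 + M))
B(C) = -9 + C² + 51*C + C*(18 + C² + 9*C) (B(C) = -9 + ((C² + 51*C) + C*(18 + C² + 9*C)) = -9 + (C² + 51*C + C*(18 + C² + 9*C)) = -9 + C² + 51*C + C*(18 + C² + 9*C))
(9330 + 9204) + B(129) = (9330 + 9204) + (-9 + 129³ + 10*129² + 69*129) = 18534 + (-9 + 2146689 + 10*16641 + 8901) = 18534 + (-9 + 2146689 + 166410 + 8901) = 18534 + 2321991 = 2340525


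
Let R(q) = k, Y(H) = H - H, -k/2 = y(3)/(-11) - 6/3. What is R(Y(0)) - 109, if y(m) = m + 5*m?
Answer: -1119/11 ≈ -101.73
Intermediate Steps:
y(m) = 6*m
k = 80/11 (k = -2*((6*3)/(-11) - 6/3) = -2*(18*(-1/11) - 6*1/3) = -2*(-18/11 - 2) = -2*(-40/11) = 80/11 ≈ 7.2727)
Y(H) = 0
R(q) = 80/11
R(Y(0)) - 109 = 80/11 - 109 = -1119/11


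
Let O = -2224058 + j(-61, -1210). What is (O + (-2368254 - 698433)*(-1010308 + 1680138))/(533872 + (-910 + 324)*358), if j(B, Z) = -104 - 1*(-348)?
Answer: -513540294256/81021 ≈ -6.3384e+6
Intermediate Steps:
j(B, Z) = 244 (j(B, Z) = -104 + 348 = 244)
O = -2223814 (O = -2224058 + 244 = -2223814)
(O + (-2368254 - 698433)*(-1010308 + 1680138))/(533872 + (-910 + 324)*358) = (-2223814 + (-2368254 - 698433)*(-1010308 + 1680138))/(533872 + (-910 + 324)*358) = (-2223814 - 3066687*669830)/(533872 - 586*358) = (-2223814 - 2054158953210)/(533872 - 209788) = -2054161177024/324084 = -2054161177024*1/324084 = -513540294256/81021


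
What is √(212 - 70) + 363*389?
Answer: 141207 + √142 ≈ 1.4122e+5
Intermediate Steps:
√(212 - 70) + 363*389 = √142 + 141207 = 141207 + √142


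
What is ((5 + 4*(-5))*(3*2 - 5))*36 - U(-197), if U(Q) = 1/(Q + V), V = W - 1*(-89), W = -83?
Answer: -103139/191 ≈ -540.00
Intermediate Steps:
V = 6 (V = -83 - 1*(-89) = -83 + 89 = 6)
U(Q) = 1/(6 + Q) (U(Q) = 1/(Q + 6) = 1/(6 + Q))
((5 + 4*(-5))*(3*2 - 5))*36 - U(-197) = ((5 + 4*(-5))*(3*2 - 5))*36 - 1/(6 - 197) = ((5 - 20)*(6 - 5))*36 - 1/(-191) = -15*1*36 - 1*(-1/191) = -15*36 + 1/191 = -540 + 1/191 = -103139/191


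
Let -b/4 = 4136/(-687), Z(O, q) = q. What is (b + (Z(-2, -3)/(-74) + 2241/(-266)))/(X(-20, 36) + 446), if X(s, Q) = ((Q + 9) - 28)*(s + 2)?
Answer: 53068091/473301780 ≈ 0.11212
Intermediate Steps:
X(s, Q) = (-19 + Q)*(2 + s) (X(s, Q) = ((9 + Q) - 28)*(2 + s) = (-19 + Q)*(2 + s))
b = 16544/687 (b = -16544/(-687) = -16544*(-1)/687 = -4*(-4136/687) = 16544/687 ≈ 24.082)
(b + (Z(-2, -3)/(-74) + 2241/(-266)))/(X(-20, 36) + 446) = (16544/687 + (-3/(-74) + 2241/(-266)))/((-38 - 19*(-20) + 2*36 + 36*(-20)) + 446) = (16544/687 + (-3*(-1/74) + 2241*(-1/266)))/((-38 + 380 + 72 - 720) + 446) = (16544/687 + (3/74 - 2241/266))/(-306 + 446) = (16544/687 - 41259/4921)/140 = (53068091/3380727)*(1/140) = 53068091/473301780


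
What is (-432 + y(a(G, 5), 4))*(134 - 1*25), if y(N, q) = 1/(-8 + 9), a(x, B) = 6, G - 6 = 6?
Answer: -46979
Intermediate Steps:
G = 12 (G = 6 + 6 = 12)
y(N, q) = 1 (y(N, q) = 1/1 = 1)
(-432 + y(a(G, 5), 4))*(134 - 1*25) = (-432 + 1)*(134 - 1*25) = -431*(134 - 25) = -431*109 = -46979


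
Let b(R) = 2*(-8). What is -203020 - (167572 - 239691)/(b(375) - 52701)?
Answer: -10702677459/52717 ≈ -2.0302e+5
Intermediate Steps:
b(R) = -16
-203020 - (167572 - 239691)/(b(375) - 52701) = -203020 - (167572 - 239691)/(-16 - 52701) = -203020 - (-72119)/(-52717) = -203020 - (-72119)*(-1)/52717 = -203020 - 1*72119/52717 = -203020 - 72119/52717 = -10702677459/52717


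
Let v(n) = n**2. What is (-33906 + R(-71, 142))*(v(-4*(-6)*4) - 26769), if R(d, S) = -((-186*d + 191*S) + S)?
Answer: 1305521928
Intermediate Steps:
R(d, S) = -192*S + 186*d (R(d, S) = -(-186*d + 192*S) = -192*S + 186*d)
(-33906 + R(-71, 142))*(v(-4*(-6)*4) - 26769) = (-33906 + (-192*142 + 186*(-71)))*((-4*(-6)*4)**2 - 26769) = (-33906 + (-27264 - 13206))*((24*4)**2 - 26769) = (-33906 - 40470)*(96**2 - 26769) = -74376*(9216 - 26769) = -74376*(-17553) = 1305521928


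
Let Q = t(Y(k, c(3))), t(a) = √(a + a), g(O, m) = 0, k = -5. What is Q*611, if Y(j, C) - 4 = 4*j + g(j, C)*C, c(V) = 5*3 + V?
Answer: 2444*I*√2 ≈ 3456.3*I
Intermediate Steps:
c(V) = 15 + V
Y(j, C) = 4 + 4*j (Y(j, C) = 4 + (4*j + 0*C) = 4 + (4*j + 0) = 4 + 4*j)
t(a) = √2*√a (t(a) = √(2*a) = √2*√a)
Q = 4*I*√2 (Q = √2*√(4 + 4*(-5)) = √2*√(4 - 20) = √2*√(-16) = √2*(4*I) = 4*I*√2 ≈ 5.6569*I)
Q*611 = (4*I*√2)*611 = 2444*I*√2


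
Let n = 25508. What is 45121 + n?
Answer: 70629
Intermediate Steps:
45121 + n = 45121 + 25508 = 70629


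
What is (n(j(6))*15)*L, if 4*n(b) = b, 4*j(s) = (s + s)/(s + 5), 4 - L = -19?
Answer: 1035/44 ≈ 23.523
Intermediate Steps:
L = 23 (L = 4 - 1*(-19) = 4 + 19 = 23)
j(s) = s/(2*(5 + s)) (j(s) = ((s + s)/(s + 5))/4 = ((2*s)/(5 + s))/4 = (2*s/(5 + s))/4 = s/(2*(5 + s)))
n(b) = b/4
(n(j(6))*15)*L = ((((½)*6/(5 + 6))/4)*15)*23 = ((((½)*6/11)/4)*15)*23 = ((((½)*6*(1/11))/4)*15)*23 = (((¼)*(3/11))*15)*23 = ((3/44)*15)*23 = (45/44)*23 = 1035/44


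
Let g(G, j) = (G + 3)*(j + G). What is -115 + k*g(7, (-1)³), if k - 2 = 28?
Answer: 1685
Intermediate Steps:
k = 30 (k = 2 + 28 = 30)
g(G, j) = (3 + G)*(G + j)
-115 + k*g(7, (-1)³) = -115 + 30*(7² + 3*7 + 3*(-1)³ + 7*(-1)³) = -115 + 30*(49 + 21 + 3*(-1) + 7*(-1)) = -115 + 30*(49 + 21 - 3 - 7) = -115 + 30*60 = -115 + 1800 = 1685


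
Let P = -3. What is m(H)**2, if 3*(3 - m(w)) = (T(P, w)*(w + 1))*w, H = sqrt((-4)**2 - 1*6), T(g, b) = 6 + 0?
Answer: 329 + 68*sqrt(10) ≈ 544.04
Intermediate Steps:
T(g, b) = 6
H = sqrt(10) (H = sqrt(16 - 6) = sqrt(10) ≈ 3.1623)
m(w) = 3 - w*(6 + 6*w)/3 (m(w) = 3 - 6*(w + 1)*w/3 = 3 - 6*(1 + w)*w/3 = 3 - (6 + 6*w)*w/3 = 3 - w*(6 + 6*w)/3)
m(H)**2 = (3 - 2*sqrt(10) - 2*(sqrt(10))**2)**2 = (3 - 2*sqrt(10) - 2*10)**2 = (3 - 2*sqrt(10) - 20)**2 = (-17 - 2*sqrt(10))**2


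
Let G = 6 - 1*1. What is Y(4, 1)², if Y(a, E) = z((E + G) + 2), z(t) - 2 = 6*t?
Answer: 2500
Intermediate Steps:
G = 5 (G = 6 - 1 = 5)
z(t) = 2 + 6*t
Y(a, E) = 44 + 6*E (Y(a, E) = 2 + 6*((E + 5) + 2) = 2 + 6*((5 + E) + 2) = 2 + 6*(7 + E) = 2 + (42 + 6*E) = 44 + 6*E)
Y(4, 1)² = (44 + 6*1)² = (44 + 6)² = 50² = 2500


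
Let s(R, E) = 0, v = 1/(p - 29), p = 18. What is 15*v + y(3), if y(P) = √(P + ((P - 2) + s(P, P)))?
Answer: 7/11 ≈ 0.63636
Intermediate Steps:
v = -1/11 (v = 1/(18 - 29) = 1/(-11) = -1/11 ≈ -0.090909)
y(P) = √(-2 + 2*P) (y(P) = √(P + ((P - 2) + 0)) = √(P + ((-2 + P) + 0)) = √(P + (-2 + P)) = √(-2 + 2*P))
15*v + y(3) = 15*(-1/11) + √(-2 + 2*3) = -15/11 + √(-2 + 6) = -15/11 + √4 = -15/11 + 2 = 7/11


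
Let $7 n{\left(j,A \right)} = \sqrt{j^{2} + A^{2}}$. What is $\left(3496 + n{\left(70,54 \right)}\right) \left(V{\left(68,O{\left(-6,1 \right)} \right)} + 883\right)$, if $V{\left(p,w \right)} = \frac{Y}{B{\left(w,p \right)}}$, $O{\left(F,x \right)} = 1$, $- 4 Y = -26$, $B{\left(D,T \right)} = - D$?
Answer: $3064244 + \frac{1753 \sqrt{1954}}{7} \approx 3.0753 \cdot 10^{6}$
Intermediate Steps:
$Y = \frac{13}{2}$ ($Y = \left(- \frac{1}{4}\right) \left(-26\right) = \frac{13}{2} \approx 6.5$)
$n{\left(j,A \right)} = \frac{\sqrt{A^{2} + j^{2}}}{7}$ ($n{\left(j,A \right)} = \frac{\sqrt{j^{2} + A^{2}}}{7} = \frac{\sqrt{A^{2} + j^{2}}}{7}$)
$V{\left(p,w \right)} = - \frac{13}{2 w}$ ($V{\left(p,w \right)} = \frac{13}{2 \left(- w\right)} = \frac{13 \left(- \frac{1}{w}\right)}{2} = - \frac{13}{2 w}$)
$\left(3496 + n{\left(70,54 \right)}\right) \left(V{\left(68,O{\left(-6,1 \right)} \right)} + 883\right) = \left(3496 + \frac{\sqrt{54^{2} + 70^{2}}}{7}\right) \left(- \frac{13}{2 \cdot 1} + 883\right) = \left(3496 + \frac{\sqrt{2916 + 4900}}{7}\right) \left(\left(- \frac{13}{2}\right) 1 + 883\right) = \left(3496 + \frac{\sqrt{7816}}{7}\right) \left(- \frac{13}{2} + 883\right) = \left(3496 + \frac{2 \sqrt{1954}}{7}\right) \frac{1753}{2} = 3064244 + \frac{1753 \sqrt{1954}}{7}$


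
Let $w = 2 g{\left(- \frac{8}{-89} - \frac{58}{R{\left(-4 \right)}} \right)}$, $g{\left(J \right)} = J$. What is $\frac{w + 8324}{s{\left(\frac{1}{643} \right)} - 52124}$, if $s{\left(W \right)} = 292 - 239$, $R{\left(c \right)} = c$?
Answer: $- \frac{247811}{1544773} \approx -0.16042$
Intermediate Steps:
$s{\left(W \right)} = 53$ ($s{\left(W \right)} = 292 - 239 = 53$)
$w = \frac{2597}{89}$ ($w = 2 \left(- \frac{8}{-89} - \frac{58}{-4}\right) = 2 \left(\left(-8\right) \left(- \frac{1}{89}\right) - - \frac{29}{2}\right) = 2 \left(\frac{8}{89} + \frac{29}{2}\right) = 2 \cdot \frac{2597}{178} = \frac{2597}{89} \approx 29.18$)
$\frac{w + 8324}{s{\left(\frac{1}{643} \right)} - 52124} = \frac{\frac{2597}{89} + 8324}{53 - 52124} = \frac{743433}{89 \left(-52071\right)} = \frac{743433}{89} \left(- \frac{1}{52071}\right) = - \frac{247811}{1544773}$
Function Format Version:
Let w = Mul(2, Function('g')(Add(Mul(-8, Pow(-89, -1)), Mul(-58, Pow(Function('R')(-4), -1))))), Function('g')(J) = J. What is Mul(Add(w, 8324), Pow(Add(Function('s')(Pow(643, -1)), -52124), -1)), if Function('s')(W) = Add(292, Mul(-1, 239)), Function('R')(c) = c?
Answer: Rational(-247811, 1544773) ≈ -0.16042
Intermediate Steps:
Function('s')(W) = 53 (Function('s')(W) = Add(292, -239) = 53)
w = Rational(2597, 89) (w = Mul(2, Add(Mul(-8, Pow(-89, -1)), Mul(-58, Pow(-4, -1)))) = Mul(2, Add(Mul(-8, Rational(-1, 89)), Mul(-58, Rational(-1, 4)))) = Mul(2, Add(Rational(8, 89), Rational(29, 2))) = Mul(2, Rational(2597, 178)) = Rational(2597, 89) ≈ 29.180)
Mul(Add(w, 8324), Pow(Add(Function('s')(Pow(643, -1)), -52124), -1)) = Mul(Add(Rational(2597, 89), 8324), Pow(Add(53, -52124), -1)) = Mul(Rational(743433, 89), Pow(-52071, -1)) = Mul(Rational(743433, 89), Rational(-1, 52071)) = Rational(-247811, 1544773)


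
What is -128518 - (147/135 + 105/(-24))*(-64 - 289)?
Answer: -46684079/360 ≈ -1.2968e+5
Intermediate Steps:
-128518 - (147/135 + 105/(-24))*(-64 - 289) = -128518 - (147*(1/135) + 105*(-1/24))*(-353) = -128518 - (49/45 - 35/8)*(-353) = -128518 - (-1183)*(-353)/360 = -128518 - 1*417599/360 = -128518 - 417599/360 = -46684079/360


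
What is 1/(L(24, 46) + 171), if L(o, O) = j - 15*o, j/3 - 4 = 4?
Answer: -1/165 ≈ -0.0060606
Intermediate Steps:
j = 24 (j = 12 + 3*4 = 12 + 12 = 24)
L(o, O) = 24 - 15*o
1/(L(24, 46) + 171) = 1/((24 - 15*24) + 171) = 1/((24 - 360) + 171) = 1/(-336 + 171) = 1/(-165) = -1/165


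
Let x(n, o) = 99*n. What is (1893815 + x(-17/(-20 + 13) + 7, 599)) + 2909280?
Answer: 33628199/7 ≈ 4.8040e+6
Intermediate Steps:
(1893815 + x(-17/(-20 + 13) + 7, 599)) + 2909280 = (1893815 + 99*(-17/(-20 + 13) + 7)) + 2909280 = (1893815 + 99*(-17/(-7) + 7)) + 2909280 = (1893815 + 99*(-17*(-⅐) + 7)) + 2909280 = (1893815 + 99*(17/7 + 7)) + 2909280 = (1893815 + 99*(66/7)) + 2909280 = (1893815 + 6534/7) + 2909280 = 13263239/7 + 2909280 = 33628199/7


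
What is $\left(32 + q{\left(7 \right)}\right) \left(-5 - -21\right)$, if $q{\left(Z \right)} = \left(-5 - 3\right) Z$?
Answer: $-384$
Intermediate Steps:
$q{\left(Z \right)} = - 8 Z$
$\left(32 + q{\left(7 \right)}\right) \left(-5 - -21\right) = \left(32 - 56\right) \left(-5 - -21\right) = \left(32 - 56\right) \left(-5 + 21\right) = \left(-24\right) 16 = -384$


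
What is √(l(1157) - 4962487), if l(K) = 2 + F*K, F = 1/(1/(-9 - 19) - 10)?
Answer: 3*I*√43539097929/281 ≈ 2227.7*I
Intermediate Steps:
F = -28/281 (F = 1/(1/(-28) - 10) = 1/(-1/28 - 10) = 1/(-281/28) = -28/281 ≈ -0.099644)
l(K) = 2 - 28*K/281
√(l(1157) - 4962487) = √((2 - 28/281*1157) - 4962487) = √((2 - 32396/281) - 4962487) = √(-31834/281 - 4962487) = √(-1394490681/281) = 3*I*√43539097929/281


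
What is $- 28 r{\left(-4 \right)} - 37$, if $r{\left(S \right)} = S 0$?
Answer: $-37$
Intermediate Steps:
$r{\left(S \right)} = 0$
$- 28 r{\left(-4 \right)} - 37 = \left(-28\right) 0 - 37 = 0 - 37 = -37$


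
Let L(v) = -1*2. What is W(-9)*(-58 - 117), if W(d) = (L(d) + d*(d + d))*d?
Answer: 252000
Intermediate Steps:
L(v) = -2
W(d) = d*(-2 + 2*d**2) (W(d) = (-2 + d*(d + d))*d = (-2 + d*(2*d))*d = (-2 + 2*d**2)*d = d*(-2 + 2*d**2))
W(-9)*(-58 - 117) = (2*(-9)*(-1 + (-9)**2))*(-58 - 117) = (2*(-9)*(-1 + 81))*(-175) = (2*(-9)*80)*(-175) = -1440*(-175) = 252000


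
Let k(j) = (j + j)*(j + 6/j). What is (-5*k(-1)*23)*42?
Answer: -67620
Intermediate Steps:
k(j) = 2*j*(j + 6/j) (k(j) = (2*j)*(j + 6/j) = 2*j*(j + 6/j))
(-5*k(-1)*23)*42 = (-5*(12 + 2*(-1)²)*23)*42 = (-5*(12 + 2*1)*23)*42 = (-5*(12 + 2)*23)*42 = (-5*14*23)*42 = -70*23*42 = -1610*42 = -67620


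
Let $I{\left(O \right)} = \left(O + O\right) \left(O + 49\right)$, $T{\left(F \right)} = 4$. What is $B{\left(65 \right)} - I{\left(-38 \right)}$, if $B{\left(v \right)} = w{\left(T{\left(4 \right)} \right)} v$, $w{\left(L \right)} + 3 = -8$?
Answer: $121$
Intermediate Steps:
$w{\left(L \right)} = -11$ ($w{\left(L \right)} = -3 - 8 = -11$)
$I{\left(O \right)} = 2 O \left(49 + O\right)$
$B{\left(v \right)} = - 11 v$
$B{\left(65 \right)} - I{\left(-38 \right)} = \left(-11\right) 65 - 2 \left(-38\right) \left(49 - 38\right) = -715 - 2 \left(-38\right) 11 = -715 - -836 = -715 + 836 = 121$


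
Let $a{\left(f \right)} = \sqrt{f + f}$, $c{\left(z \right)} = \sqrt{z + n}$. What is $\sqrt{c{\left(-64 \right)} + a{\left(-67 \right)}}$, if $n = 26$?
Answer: $\sqrt{i} \sqrt{\sqrt{38} + \sqrt{134}} \approx 2.9783 + 2.9783 i$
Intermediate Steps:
$c{\left(z \right)} = \sqrt{26 + z}$ ($c{\left(z \right)} = \sqrt{z + 26} = \sqrt{26 + z}$)
$a{\left(f \right)} = \sqrt{2} \sqrt{f}$ ($a{\left(f \right)} = \sqrt{2 f} = \sqrt{2} \sqrt{f}$)
$\sqrt{c{\left(-64 \right)} + a{\left(-67 \right)}} = \sqrt{\sqrt{26 - 64} + \sqrt{2} \sqrt{-67}} = \sqrt{\sqrt{-38} + \sqrt{2} i \sqrt{67}} = \sqrt{i \sqrt{38} + i \sqrt{134}}$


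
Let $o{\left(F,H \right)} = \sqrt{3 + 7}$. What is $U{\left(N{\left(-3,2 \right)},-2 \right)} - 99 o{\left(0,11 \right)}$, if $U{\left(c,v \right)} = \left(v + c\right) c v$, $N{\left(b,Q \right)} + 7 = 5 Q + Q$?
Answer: $-30 - 99 \sqrt{10} \approx -343.07$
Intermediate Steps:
$N{\left(b,Q \right)} = -7 + 6 Q$ ($N{\left(b,Q \right)} = -7 + \left(5 Q + Q\right) = -7 + 6 Q$)
$o{\left(F,H \right)} = \sqrt{10}$
$U{\left(c,v \right)} = c v \left(c + v\right)$ ($U{\left(c,v \right)} = \left(c + v\right) c v = c \left(c + v\right) v = c v \left(c + v\right)$)
$U{\left(N{\left(-3,2 \right)},-2 \right)} - 99 o{\left(0,11 \right)} = \left(-7 + 6 \cdot 2\right) \left(-2\right) \left(\left(-7 + 6 \cdot 2\right) - 2\right) - 99 \sqrt{10} = \left(-7 + 12\right) \left(-2\right) \left(\left(-7 + 12\right) - 2\right) - 99 \sqrt{10} = 5 \left(-2\right) \left(5 - 2\right) - 99 \sqrt{10} = 5 \left(-2\right) 3 - 99 \sqrt{10} = -30 - 99 \sqrt{10}$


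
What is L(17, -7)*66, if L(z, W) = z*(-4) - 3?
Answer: -4686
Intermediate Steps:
L(z, W) = -3 - 4*z (L(z, W) = -4*z - 3 = -3 - 4*z)
L(17, -7)*66 = (-3 - 4*17)*66 = (-3 - 68)*66 = -71*66 = -4686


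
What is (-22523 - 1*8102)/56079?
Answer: -30625/56079 ≈ -0.54610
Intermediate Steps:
(-22523 - 1*8102)/56079 = (-22523 - 8102)*(1/56079) = -30625*1/56079 = -30625/56079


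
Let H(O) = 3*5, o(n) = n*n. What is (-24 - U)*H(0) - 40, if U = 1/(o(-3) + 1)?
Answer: -803/2 ≈ -401.50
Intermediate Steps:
o(n) = n**2
H(O) = 15
U = 1/10 (U = 1/((-3)**2 + 1) = 1/(9 + 1) = 1/10 ≈ 0.10000)
(-24 - U)*H(0) - 40 = (-24 - 1*1/10)*15 - 40 = (-24 - 1/10)*15 - 40 = -241/10*15 - 40 = -723/2 - 40 = -803/2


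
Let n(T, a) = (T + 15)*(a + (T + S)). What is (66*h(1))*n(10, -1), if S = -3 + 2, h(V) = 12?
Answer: 158400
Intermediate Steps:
S = -1
n(T, a) = (15 + T)*(-1 + T + a) (n(T, a) = (T + 15)*(a + (T - 1)) = (15 + T)*(a + (-1 + T)) = (15 + T)*(-1 + T + a))
(66*h(1))*n(10, -1) = (66*12)*(-15 + 10**2 + 14*10 + 15*(-1) + 10*(-1)) = 792*(-15 + 100 + 140 - 15 - 10) = 792*200 = 158400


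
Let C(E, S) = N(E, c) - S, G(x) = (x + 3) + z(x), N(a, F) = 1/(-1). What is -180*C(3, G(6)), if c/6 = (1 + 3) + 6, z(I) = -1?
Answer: 1620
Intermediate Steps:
c = 60 (c = 6*((1 + 3) + 6) = 6*(4 + 6) = 6*10 = 60)
N(a, F) = -1
G(x) = 2 + x (G(x) = (x + 3) - 1 = (3 + x) - 1 = 2 + x)
C(E, S) = -1 - S
-180*C(3, G(6)) = -180*(-1 - (2 + 6)) = -180*(-1 - 1*8) = -180*(-1 - 8) = -180*(-9) = 1620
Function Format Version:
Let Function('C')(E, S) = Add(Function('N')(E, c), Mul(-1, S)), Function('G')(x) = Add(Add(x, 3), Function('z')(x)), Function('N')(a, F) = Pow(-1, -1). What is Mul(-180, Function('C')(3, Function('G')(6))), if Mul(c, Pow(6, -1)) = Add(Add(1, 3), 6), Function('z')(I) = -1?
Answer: 1620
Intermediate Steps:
c = 60 (c = Mul(6, Add(Add(1, 3), 6)) = Mul(6, Add(4, 6)) = Mul(6, 10) = 60)
Function('N')(a, F) = -1
Function('G')(x) = Add(2, x) (Function('G')(x) = Add(Add(x, 3), -1) = Add(Add(3, x), -1) = Add(2, x))
Function('C')(E, S) = Add(-1, Mul(-1, S))
Mul(-180, Function('C')(3, Function('G')(6))) = Mul(-180, Add(-1, Mul(-1, Add(2, 6)))) = Mul(-180, Add(-1, Mul(-1, 8))) = Mul(-180, Add(-1, -8)) = Mul(-180, -9) = 1620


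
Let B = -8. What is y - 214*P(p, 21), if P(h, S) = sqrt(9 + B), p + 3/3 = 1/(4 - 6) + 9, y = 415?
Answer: 201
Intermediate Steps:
p = 15/2 (p = -1 + (1/(4 - 6) + 9) = -1 + (1/(-2) + 9) = -1 + (-1/2 + 9) = -1 + 17/2 = 15/2 ≈ 7.5000)
P(h, S) = 1 (P(h, S) = sqrt(9 - 8) = sqrt(1) = 1)
y - 214*P(p, 21) = 415 - 214*1 = 415 - 214 = 201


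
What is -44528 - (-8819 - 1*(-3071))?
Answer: -38780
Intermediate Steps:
-44528 - (-8819 - 1*(-3071)) = -44528 - (-8819 + 3071) = -44528 - 1*(-5748) = -44528 + 5748 = -38780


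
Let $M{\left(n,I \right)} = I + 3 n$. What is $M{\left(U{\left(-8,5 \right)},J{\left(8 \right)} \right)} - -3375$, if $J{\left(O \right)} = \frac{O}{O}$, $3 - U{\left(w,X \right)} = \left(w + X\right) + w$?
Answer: $3418$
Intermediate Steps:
$U{\left(w,X \right)} = 3 - X - 2 w$ ($U{\left(w,X \right)} = 3 - \left(\left(w + X\right) + w\right) = 3 - \left(\left(X + w\right) + w\right) = 3 - \left(X + 2 w\right) = 3 - X - 2 w$)
$J{\left(O \right)} = 1$
$M{\left(U{\left(-8,5 \right)},J{\left(8 \right)} \right)} - -3375 = \left(1 + 3 \left(3 - 5 - -16\right)\right) - -3375 = \left(1 + 3 \left(3 - 5 + 16\right)\right) + 3375 = \left(1 + 3 \cdot 14\right) + 3375 = \left(1 + 42\right) + 3375 = 43 + 3375 = 3418$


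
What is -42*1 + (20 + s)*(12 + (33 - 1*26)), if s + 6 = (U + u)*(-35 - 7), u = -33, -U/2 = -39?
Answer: -35686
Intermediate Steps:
U = 78 (U = -2*(-39) = 78)
s = -1896 (s = -6 + (78 - 33)*(-35 - 7) = -6 + 45*(-42) = -6 - 1890 = -1896)
-42*1 + (20 + s)*(12 + (33 - 1*26)) = -42*1 + (20 - 1896)*(12 + (33 - 1*26)) = -42 - 1876*(12 + (33 - 26)) = -42 - 1876*(12 + 7) = -42 - 1876*19 = -42 - 35644 = -35686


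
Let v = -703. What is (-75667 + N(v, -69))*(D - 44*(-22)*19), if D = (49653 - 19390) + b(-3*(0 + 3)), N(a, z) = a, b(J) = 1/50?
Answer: -18578919387/5 ≈ -3.7158e+9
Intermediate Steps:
b(J) = 1/50
D = 1513151/50 (D = (49653 - 19390) + 1/50 = 30263 + 1/50 = 1513151/50 ≈ 30263.)
(-75667 + N(v, -69))*(D - 44*(-22)*19) = (-75667 - 703)*(1513151/50 - 44*(-22)*19) = -76370*(1513151/50 + 968*19) = -76370*(1513151/50 + 18392) = -76370*2432751/50 = -18578919387/5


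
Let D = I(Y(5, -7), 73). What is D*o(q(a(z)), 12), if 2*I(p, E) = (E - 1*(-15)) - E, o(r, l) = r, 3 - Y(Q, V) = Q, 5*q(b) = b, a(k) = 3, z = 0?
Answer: 9/2 ≈ 4.5000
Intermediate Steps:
q(b) = b/5
Y(Q, V) = 3 - Q
I(p, E) = 15/2 (I(p, E) = ((E - 1*(-15)) - E)/2 = ((E + 15) - E)/2 = ((15 + E) - E)/2 = (½)*15 = 15/2)
D = 15/2 ≈ 7.5000
D*o(q(a(z)), 12) = 15*((⅕)*3)/2 = (15/2)*(⅗) = 9/2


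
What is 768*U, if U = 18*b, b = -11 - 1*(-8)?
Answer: -41472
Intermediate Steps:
b = -3 (b = -11 + 8 = -3)
U = -54 (U = 18*(-3) = -54)
768*U = 768*(-54) = -41472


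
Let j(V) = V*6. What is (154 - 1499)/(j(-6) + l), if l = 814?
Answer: -1345/778 ≈ -1.7288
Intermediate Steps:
j(V) = 6*V
(154 - 1499)/(j(-6) + l) = (154 - 1499)/(6*(-6) + 814) = -1345/(-36 + 814) = -1345/778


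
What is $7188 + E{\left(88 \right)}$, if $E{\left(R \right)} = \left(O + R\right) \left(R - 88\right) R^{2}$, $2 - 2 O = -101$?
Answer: $7188$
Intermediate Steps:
$O = \frac{103}{2}$ ($O = 1 - - \frac{101}{2} = 1 + \frac{101}{2} = \frac{103}{2} \approx 51.5$)
$E{\left(R \right)} = R^{2} \left(-88 + R\right) \left(\frac{103}{2} + R\right)$ ($E{\left(R \right)} = \left(\frac{103}{2} + R\right) \left(R - 88\right) R^{2} = \left(\frac{103}{2} + R\right) \left(-88 + R\right) R^{2} = \left(-88 + R\right) \left(\frac{103}{2} + R\right) R^{2} = R^{2} \left(-88 + R\right) \left(\frac{103}{2} + R\right)$)
$7188 + E{\left(88 \right)} = 7188 + 88^{2} \left(-4532 + 88^{2} - 3212\right) = 7188 + 7744 \left(-4532 + 7744 - 3212\right) = 7188 + 7744 \cdot 0 = 7188 + 0 = 7188$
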